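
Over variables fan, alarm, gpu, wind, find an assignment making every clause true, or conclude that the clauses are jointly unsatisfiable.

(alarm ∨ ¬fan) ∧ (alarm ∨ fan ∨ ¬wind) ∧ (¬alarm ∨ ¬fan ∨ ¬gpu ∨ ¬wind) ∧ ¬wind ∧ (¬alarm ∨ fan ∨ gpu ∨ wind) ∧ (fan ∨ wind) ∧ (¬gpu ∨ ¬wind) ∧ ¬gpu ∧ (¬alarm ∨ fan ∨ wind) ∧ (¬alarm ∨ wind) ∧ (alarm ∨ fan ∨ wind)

The formula is unsatisfiable.

Case wind = True:
  Clause (¬wind) is falsified — contradiction.
Case wind = False:
  (fan ∨ wind) forces fan = True.
  (alarm ∨ ¬fan) forces alarm = True.
  Clause (¬alarm ∨ wind) is falsified — contradiction.
Both cases fail, so the formula is unsatisfiable.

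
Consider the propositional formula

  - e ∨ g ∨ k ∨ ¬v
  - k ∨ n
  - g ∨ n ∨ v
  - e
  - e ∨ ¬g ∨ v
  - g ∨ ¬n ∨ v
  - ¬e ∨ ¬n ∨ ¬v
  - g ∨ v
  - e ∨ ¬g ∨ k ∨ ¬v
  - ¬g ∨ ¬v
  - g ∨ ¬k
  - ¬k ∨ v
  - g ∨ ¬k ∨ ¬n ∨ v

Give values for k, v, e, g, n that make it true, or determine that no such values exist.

k: False; v: False; e: True; g: True; n: True

Unit clause (e) forces e = True.
Try k = True:
  (g ∨ ¬k) forces g = True.
  (¬g ∨ ¬v) forces v = False.
  clause (¬k ∨ v) is falsified — backtrack.
So k = False.
  then (k ∨ n) forces n = True.
  then (¬e ∨ ¬n ∨ ¬v) forces v = False.
  then (g ∨ v) forces g = True.
All clauses satisfied.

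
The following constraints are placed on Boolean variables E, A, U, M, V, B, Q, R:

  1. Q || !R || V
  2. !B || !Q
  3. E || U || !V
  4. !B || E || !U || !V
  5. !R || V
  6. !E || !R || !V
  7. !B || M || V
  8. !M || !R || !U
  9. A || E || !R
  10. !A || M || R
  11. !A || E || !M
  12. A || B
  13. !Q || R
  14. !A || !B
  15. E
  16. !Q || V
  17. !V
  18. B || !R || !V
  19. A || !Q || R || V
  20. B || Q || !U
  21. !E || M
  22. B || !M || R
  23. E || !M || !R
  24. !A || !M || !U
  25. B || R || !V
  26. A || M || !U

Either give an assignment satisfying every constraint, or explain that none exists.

E = True; A = False; U = False; M = True; V = False; B = True; Q = False; R = False

Unit clause (E) forces E = True.
Unit clause (!V) forces V = False.
In (!E || M) only M is left, so M = True.
In (!R || V) only !R is left, so R = False.
In (!Q || R) only !Q is left, so Q = False.
In (B || !M || R) only B is left, so B = True.
In (!A || !B) only !A is left, so A = False.
Set U = False.
All clauses satisfied.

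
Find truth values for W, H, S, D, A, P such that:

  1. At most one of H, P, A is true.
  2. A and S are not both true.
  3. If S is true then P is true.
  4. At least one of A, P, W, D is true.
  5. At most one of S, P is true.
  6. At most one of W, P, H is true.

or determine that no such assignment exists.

W = False, H = False, S = False, D = True, A = False, P = True

  (1) {H, P, A}: 1 true — at most one ✓
  (2) A=F, S=F — not both ✓
  (3) S=F ⇒ P: vacuous ✓
  (4) {A, P, W, D}: 2 true — at least one ✓
  (5) {S, P}: 1 true — at most one ✓
  (6) {W, P, H}: 1 true — at most one ✓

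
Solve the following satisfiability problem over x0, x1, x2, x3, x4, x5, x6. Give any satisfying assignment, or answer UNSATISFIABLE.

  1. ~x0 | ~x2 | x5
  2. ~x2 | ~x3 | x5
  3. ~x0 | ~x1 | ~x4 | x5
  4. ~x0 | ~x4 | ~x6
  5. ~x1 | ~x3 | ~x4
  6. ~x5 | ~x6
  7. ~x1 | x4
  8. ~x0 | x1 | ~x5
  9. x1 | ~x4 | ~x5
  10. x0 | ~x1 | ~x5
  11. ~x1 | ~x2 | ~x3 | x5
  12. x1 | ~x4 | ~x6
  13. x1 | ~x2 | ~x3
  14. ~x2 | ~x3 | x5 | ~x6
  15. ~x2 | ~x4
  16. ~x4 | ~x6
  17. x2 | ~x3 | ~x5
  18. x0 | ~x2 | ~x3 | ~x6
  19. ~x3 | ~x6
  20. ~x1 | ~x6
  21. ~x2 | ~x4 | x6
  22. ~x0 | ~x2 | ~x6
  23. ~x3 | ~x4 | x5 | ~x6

Set x0 = False.
Set x1 = True.
  then (~x1 | x4) forces x4 = True.
  then (x0 | ~x1 | ~x5) forces x5 = False.
  then (~x2 | ~x4) forces x2 = False.
  then (~x4 | ~x6) forces x6 = False.
  then (~x1 | ~x3 | ~x4) forces x3 = False.
All clauses satisfied.

x0 = False, x1 = True, x2 = False, x3 = False, x4 = True, x5 = False, x6 = False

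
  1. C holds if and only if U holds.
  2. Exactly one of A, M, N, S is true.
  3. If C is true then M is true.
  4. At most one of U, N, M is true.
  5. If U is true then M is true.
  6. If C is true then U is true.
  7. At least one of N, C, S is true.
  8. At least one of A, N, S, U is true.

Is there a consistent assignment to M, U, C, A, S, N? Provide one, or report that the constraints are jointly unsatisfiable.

M=F, U=F, C=F, A=F, S=F, N=T

  (1) C=F, U=F — same ✓
  (2) {A, M, N, S}: 1 true — exactly one ✓
  (3) C=F ⇒ M: vacuous ✓
  (4) {U, N, M}: 1 true — at most one ✓
  (5) U=F ⇒ M: vacuous ✓
  (6) C=F ⇒ U: vacuous ✓
  (7) {N, C, S}: 1 true — at least one ✓
  (8) {A, N, S, U}: 1 true — at least one ✓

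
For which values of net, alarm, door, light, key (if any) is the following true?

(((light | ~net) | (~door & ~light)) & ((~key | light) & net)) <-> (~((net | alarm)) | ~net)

net: True, alarm: True, door: False, light: False, key: True

  (((light | ~net) | (~door & ~light)) & ((~key | light) & net)) <-> (~((net | alarm)) | ~net) = True
    ((light | ~net) | (~door & ~light)) & ((~key | light) & net) = False
      (light | ~net) | (~door & ~light) = True
        light | ~net = False
          ~net = False
        ~door & ~light = True
          ~door = True
          ~light = True
      (~key | light) & net = False
        ~key | light = False
          ~key = False
    ~((net | alarm)) | ~net = False
      ~((net | alarm)) = False
        net | alarm = True
      ~net = False
The formula evaluates to True.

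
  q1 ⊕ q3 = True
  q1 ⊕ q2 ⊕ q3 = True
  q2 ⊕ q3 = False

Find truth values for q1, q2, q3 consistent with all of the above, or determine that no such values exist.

q1=T, q2=F, q3=F

q1 ⊕ q3 = T ⊕ F = True ✓
q1 ⊕ q2 ⊕ q3 = T ⊕ F ⊕ F = True ✓
q2 ⊕ q3 = F ⊕ F = False ✓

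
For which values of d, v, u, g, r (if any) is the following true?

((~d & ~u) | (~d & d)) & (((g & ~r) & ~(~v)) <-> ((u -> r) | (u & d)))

d = False, v = True, u = False, g = True, r = False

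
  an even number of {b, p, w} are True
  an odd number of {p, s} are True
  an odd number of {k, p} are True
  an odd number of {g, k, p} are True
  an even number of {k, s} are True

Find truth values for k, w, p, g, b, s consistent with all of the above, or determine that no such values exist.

k=F, w=T, p=T, g=F, b=F, s=F

{b, p, w}: 2 true → even ✓
{p, s}: 1 true → odd ✓
{k, p}: 1 true → odd ✓
{g, k, p}: 1 true → odd ✓
{k, s}: 0 true → even ✓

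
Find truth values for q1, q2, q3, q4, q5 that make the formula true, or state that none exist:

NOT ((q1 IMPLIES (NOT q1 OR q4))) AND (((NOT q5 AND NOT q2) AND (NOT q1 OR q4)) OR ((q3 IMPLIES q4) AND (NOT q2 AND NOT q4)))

q1 = True; q2 = False; q3 = False; q4 = False; q5 = False

  NOT ((q1 IMPLIES (NOT q1 OR q4))) = True
    q1 IMPLIES (NOT q1 OR q4) = False
      NOT q1 OR q4 = False
        NOT q1 = False
  ((NOT q5 AND NOT q2) AND (NOT q1 OR q4)) OR ((q3 IMPLIES q4) AND (NOT q2 AND NOT q4)) = True
    (NOT q5 AND NOT q2) AND (NOT q1 OR q4) = False
      NOT q5 AND NOT q2 = True
        NOT q5 = True
        NOT q2 = True
      NOT q1 OR q4 = False
        NOT q1 = False
    (q3 IMPLIES q4) AND (NOT q2 AND NOT q4) = True
      q3 IMPLIES q4 = True
      NOT q2 AND NOT q4 = True
        NOT q2 = True
        NOT q4 = True
Both conjuncts True, so the formula holds.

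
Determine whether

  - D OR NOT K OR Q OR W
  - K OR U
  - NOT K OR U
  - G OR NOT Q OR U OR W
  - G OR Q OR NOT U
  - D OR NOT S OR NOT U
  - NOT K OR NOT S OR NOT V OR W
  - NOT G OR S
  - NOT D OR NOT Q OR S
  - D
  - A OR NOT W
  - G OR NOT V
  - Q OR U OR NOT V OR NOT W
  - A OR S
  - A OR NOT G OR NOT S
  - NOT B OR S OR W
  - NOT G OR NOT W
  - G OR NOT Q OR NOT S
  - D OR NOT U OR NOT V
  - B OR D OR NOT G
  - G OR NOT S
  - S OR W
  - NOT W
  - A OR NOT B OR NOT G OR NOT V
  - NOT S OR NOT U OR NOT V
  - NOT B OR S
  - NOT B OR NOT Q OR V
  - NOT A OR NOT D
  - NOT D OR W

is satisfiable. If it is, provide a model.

Case W = True:
  Clause (NOT W) is falsified — contradiction.
Case W = False:
  (D) forces D = True.
  Clause (NOT D OR W) is falsified — contradiction.
Both cases fail, so the formula is unsatisfiable.

Unsatisfiable — no assignment works.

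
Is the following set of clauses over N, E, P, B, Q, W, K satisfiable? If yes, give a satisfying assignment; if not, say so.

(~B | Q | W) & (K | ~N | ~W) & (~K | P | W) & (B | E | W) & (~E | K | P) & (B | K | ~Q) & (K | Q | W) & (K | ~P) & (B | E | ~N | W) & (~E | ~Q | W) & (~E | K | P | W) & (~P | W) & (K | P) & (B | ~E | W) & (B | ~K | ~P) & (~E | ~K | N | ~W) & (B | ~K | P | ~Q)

N = True, E = True, P = False, B = False, Q = False, W = True, K = True

Set N = True.
Set E = True.
Set P = False.
  then (~E | K | P) forces K = True.
  then (~K | P | W) forces W = True.
Set B = False.
  then (B | ~K | P | ~Q) forces Q = False.
All clauses satisfied.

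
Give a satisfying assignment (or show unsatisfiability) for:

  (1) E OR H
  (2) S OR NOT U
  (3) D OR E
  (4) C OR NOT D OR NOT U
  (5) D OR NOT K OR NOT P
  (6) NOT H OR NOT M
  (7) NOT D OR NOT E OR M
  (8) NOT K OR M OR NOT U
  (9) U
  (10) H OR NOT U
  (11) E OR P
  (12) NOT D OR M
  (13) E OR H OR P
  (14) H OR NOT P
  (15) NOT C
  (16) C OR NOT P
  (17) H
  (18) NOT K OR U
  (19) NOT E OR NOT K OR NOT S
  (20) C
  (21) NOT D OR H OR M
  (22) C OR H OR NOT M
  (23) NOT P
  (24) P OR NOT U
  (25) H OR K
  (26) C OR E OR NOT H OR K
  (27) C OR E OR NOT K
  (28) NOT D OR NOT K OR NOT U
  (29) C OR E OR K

Case C = True:
  Clause (NOT C) is falsified — contradiction.
Case C = False:
  Clause (C) is falsified — contradiction.
Both cases fail, so the formula is unsatisfiable.

UNSATISFIABLE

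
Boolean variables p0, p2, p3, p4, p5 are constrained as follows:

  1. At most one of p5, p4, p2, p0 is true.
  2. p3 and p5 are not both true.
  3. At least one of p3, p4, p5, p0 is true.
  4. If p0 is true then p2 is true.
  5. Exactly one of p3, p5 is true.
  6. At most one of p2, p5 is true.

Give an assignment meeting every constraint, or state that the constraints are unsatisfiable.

p0: False, p2: False, p3: True, p4: False, p5: False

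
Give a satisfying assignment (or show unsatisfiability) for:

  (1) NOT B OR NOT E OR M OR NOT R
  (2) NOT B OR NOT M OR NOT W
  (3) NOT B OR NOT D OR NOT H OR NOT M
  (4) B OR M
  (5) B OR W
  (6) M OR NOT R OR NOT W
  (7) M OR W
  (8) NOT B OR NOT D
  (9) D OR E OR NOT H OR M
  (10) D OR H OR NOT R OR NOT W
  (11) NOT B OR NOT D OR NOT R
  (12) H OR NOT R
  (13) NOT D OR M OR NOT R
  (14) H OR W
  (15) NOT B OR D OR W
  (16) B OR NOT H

H: False; D: False; R: False; E: True; M: False; B: True; W: True

Set H = False.
  then (H OR NOT R) forces R = False.
  then (H OR W) forces W = True.
Set D = False.
Set E = True.
Set M = False.
  then (B OR M) forces B = True.
All clauses satisfied.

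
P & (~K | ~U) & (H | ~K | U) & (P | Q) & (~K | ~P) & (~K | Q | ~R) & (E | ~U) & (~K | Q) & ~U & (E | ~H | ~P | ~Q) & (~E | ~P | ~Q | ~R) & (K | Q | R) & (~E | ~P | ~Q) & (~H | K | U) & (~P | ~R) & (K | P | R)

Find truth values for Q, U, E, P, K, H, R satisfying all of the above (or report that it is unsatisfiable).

Q: True; U: False; E: False; P: True; K: False; H: False; R: False

Unit clause (P) forces P = True.
In (~K | ~P) only ~K is left, so K = False.
Unit clause (~U) forces U = False.
In (~H | K | U) only ~H is left, so H = False.
In (~P | ~R) only ~R is left, so R = False.
In (K | Q | R) only Q is left, so Q = True.
In (~E | ~P | ~Q) only ~E is left, so E = False.
All clauses satisfied.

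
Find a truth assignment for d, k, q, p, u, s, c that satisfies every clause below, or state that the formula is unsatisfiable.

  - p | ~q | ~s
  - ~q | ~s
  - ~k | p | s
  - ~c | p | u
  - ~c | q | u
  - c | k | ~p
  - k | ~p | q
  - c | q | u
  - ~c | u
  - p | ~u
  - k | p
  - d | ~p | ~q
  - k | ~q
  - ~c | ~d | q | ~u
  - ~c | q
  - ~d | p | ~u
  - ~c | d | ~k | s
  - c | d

Set d = True.
Try k = False:
  (k | p) forces p = True.
  (c | k | ~p) forces c = True.
  (k | ~p | q) forces q = True.
  clause (k | ~q) is falsified — backtrack.
So k = True.
Set q = False.
  then (~c | q) forces c = False.
  then (c | q | u) forces u = True.
  then (p | ~u) forces p = True.
Set s = False.
All clauses satisfied.

d = True, k = True, q = False, p = True, u = True, s = False, c = False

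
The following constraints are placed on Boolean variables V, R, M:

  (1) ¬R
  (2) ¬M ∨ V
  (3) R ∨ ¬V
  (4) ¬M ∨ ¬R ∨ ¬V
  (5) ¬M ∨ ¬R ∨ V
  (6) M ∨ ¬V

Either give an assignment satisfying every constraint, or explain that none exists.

Unit clause (¬R) forces R = False.
In (R ∨ ¬V) only ¬V is left, so V = False.
In (¬M ∨ V) only ¬M is left, so M = False.
All clauses satisfied.

V: False; R: False; M: False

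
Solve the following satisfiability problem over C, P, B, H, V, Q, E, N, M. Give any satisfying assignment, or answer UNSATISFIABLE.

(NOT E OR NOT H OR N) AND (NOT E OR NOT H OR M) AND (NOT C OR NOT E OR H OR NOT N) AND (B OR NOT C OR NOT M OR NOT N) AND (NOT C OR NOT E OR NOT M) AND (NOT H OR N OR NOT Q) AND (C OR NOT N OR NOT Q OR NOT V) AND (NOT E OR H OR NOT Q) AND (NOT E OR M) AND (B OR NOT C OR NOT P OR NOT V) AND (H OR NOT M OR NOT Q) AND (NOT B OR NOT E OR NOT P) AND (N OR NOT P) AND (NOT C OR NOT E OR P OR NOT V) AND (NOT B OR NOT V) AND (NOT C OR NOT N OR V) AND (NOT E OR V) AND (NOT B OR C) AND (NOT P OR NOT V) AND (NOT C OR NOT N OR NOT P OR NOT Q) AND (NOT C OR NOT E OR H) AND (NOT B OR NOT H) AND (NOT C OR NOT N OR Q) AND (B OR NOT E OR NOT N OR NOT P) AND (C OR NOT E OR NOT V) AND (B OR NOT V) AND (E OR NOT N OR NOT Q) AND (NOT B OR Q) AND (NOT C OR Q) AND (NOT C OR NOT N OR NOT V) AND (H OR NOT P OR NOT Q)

C: False, P: False, B: False, H: True, V: False, Q: False, E: False, N: True, M: True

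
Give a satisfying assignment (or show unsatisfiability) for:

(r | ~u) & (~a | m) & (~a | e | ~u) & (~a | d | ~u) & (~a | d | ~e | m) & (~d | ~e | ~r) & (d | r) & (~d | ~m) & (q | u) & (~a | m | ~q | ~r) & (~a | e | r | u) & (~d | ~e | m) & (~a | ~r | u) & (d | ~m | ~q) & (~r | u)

Set q = False.
  then (q | u) forces u = True.
  then (r | ~u) forces r = True.
Set m = True.
  then (~d | ~m) forces d = False.
  then (~a | d | ~u) forces a = False.
Set e = False.
All clauses satisfied.

q: False; u: True; m: True; a: False; d: False; e: False; r: True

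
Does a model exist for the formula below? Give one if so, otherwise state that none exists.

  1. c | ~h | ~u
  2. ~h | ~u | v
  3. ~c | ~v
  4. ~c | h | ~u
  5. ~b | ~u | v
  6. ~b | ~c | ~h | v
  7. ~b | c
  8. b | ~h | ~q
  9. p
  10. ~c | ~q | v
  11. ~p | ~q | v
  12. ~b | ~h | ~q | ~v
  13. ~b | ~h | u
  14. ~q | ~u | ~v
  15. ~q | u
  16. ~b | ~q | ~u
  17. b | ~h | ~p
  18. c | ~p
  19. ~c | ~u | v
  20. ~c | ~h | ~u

Unit clause (p) forces p = True.
In (c | ~p) only c is left, so c = True.
In (~c | ~v) only ~v is left, so v = False.
In (~c | ~q | v) only ~q is left, so q = False.
In (~c | ~u | v) only ~u is left, so u = False.
Set h = False.
Set b = False.
All clauses satisfied.

c: True, q: False, h: False, v: False, b: False, u: False, p: True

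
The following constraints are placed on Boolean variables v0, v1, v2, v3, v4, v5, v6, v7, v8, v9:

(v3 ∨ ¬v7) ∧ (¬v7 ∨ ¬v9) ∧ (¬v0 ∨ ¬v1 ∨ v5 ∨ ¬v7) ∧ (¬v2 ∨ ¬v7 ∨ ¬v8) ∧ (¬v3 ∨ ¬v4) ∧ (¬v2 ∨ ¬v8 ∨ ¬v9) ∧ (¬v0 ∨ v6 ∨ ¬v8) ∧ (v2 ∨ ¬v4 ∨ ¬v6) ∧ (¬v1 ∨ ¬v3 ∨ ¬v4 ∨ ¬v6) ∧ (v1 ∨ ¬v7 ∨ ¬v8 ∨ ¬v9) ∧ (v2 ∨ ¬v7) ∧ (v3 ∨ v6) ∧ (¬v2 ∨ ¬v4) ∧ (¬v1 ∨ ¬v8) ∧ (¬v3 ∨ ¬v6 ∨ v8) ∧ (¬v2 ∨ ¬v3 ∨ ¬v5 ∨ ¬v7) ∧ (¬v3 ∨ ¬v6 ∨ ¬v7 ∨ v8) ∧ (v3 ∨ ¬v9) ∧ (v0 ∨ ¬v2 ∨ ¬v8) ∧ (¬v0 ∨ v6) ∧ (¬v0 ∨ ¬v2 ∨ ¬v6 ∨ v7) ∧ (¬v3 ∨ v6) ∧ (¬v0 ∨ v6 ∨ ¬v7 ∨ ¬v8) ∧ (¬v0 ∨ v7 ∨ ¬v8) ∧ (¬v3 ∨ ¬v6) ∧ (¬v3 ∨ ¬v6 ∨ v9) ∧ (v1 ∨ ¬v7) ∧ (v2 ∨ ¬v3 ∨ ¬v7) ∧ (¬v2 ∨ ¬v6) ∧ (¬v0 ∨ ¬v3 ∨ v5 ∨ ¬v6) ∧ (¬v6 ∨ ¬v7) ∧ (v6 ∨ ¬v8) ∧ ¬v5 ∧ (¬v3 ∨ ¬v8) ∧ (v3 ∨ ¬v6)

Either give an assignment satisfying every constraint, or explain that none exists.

Case v6 = True:
  (¬v3 ∨ ¬v6) forces v3 = False.
  Clause (v3 ∨ ¬v6) is falsified — contradiction.
Case v6 = False:
  (v3 ∨ v6) forces v3 = True.
  Clause (¬v3 ∨ v6) is falsified — contradiction.
Both cases fail, so the formula is unsatisfiable.

Unsatisfiable — no assignment works.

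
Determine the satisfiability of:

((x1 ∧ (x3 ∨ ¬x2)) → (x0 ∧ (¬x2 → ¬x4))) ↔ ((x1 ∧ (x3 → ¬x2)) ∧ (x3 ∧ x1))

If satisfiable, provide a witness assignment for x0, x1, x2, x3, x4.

x0 = True, x1 = True, x2 = False, x3 = True, x4 = False

  ((x1 ∧ (x3 ∨ ¬x2)) → (x0 ∧ (¬x2 → ¬x4))) ↔ ((x1 ∧ (x3 → ¬x2)) ∧ (x3 ∧ x1)) = True
    (x1 ∧ (x3 ∨ ¬x2)) → (x0 ∧ (¬x2 → ¬x4)) = True
      x1 ∧ (x3 ∨ ¬x2) = True
        x3 ∨ ¬x2 = True
          ¬x2 = True
      x0 ∧ (¬x2 → ¬x4) = True
        ¬x2 → ¬x4 = True
          ¬x2 = True
          ¬x4 = True
    (x1 ∧ (x3 → ¬x2)) ∧ (x3 ∧ x1) = True
      x1 ∧ (x3 → ¬x2) = True
        x3 → ¬x2 = True
          ¬x2 = True
      x3 ∧ x1 = True
The formula evaluates to True.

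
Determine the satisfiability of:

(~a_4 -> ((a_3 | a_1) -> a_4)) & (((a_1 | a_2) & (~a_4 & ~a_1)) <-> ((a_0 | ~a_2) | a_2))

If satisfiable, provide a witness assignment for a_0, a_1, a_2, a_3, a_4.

a_0 = True; a_1 = False; a_2 = True; a_3 = False; a_4 = False

  ~a_4 -> ((a_3 | a_1) -> a_4) = True
    ~a_4 = True
    (a_3 | a_1) -> a_4 = True
      a_3 | a_1 = False
  ((a_1 | a_2) & (~a_4 & ~a_1)) <-> ((a_0 | ~a_2) | a_2) = True
    (a_1 | a_2) & (~a_4 & ~a_1) = True
      a_1 | a_2 = True
      ~a_4 & ~a_1 = True
        ~a_4 = True
        ~a_1 = True
    (a_0 | ~a_2) | a_2 = True
      a_0 | ~a_2 = True
        ~a_2 = False
Both conjuncts True, so the formula holds.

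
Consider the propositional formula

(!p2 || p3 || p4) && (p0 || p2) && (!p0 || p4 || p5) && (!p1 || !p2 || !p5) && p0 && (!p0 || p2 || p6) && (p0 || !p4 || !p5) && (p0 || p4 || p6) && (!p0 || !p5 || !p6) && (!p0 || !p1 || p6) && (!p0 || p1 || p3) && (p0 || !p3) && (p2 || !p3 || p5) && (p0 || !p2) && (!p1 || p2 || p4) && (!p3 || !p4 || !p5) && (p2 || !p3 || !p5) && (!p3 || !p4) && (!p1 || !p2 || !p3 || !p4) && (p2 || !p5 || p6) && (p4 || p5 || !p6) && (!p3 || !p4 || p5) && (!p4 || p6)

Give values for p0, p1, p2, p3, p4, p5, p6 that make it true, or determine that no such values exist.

p0=T, p1=F, p2=T, p3=T, p4=F, p5=T, p6=F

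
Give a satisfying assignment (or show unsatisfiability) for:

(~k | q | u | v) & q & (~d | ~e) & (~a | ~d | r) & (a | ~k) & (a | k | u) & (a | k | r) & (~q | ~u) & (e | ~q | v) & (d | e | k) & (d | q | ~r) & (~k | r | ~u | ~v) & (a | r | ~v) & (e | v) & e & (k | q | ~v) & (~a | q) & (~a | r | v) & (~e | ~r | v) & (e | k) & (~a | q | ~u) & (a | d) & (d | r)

v: True, e: True, q: True, k: False, a: True, r: True, u: False, d: False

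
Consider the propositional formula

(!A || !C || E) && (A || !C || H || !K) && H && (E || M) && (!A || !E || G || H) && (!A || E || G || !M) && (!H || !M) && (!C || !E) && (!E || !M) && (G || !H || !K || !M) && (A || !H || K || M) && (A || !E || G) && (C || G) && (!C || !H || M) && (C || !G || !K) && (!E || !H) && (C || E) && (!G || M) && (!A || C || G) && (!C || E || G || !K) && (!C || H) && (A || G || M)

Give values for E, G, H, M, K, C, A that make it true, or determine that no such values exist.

The formula is unsatisfiable.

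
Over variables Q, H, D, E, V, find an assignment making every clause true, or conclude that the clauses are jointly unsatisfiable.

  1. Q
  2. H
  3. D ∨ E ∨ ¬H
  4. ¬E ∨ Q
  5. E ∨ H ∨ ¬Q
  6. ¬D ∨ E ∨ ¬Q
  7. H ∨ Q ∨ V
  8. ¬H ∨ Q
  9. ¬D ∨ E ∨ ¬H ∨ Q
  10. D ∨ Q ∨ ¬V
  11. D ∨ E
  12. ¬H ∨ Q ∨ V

Unit clause (Q) forces Q = True.
Unit clause (H) forces H = True.
Set D = False.
  then (D ∨ E ∨ ¬H) forces E = True.
Set V = True.
All clauses satisfied.

Q = True, H = True, D = False, E = True, V = True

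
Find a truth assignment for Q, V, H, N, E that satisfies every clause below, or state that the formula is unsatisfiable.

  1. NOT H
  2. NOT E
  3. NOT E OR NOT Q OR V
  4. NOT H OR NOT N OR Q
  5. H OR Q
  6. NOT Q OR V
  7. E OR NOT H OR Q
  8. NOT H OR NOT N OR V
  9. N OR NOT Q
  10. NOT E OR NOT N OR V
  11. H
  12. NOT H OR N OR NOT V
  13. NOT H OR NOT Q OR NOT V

The formula is unsatisfiable.

Case H = True:
  Clause (NOT H) is falsified — contradiction.
Case H = False:
  Clause (H) is falsified — contradiction.
Both cases fail, so the formula is unsatisfiable.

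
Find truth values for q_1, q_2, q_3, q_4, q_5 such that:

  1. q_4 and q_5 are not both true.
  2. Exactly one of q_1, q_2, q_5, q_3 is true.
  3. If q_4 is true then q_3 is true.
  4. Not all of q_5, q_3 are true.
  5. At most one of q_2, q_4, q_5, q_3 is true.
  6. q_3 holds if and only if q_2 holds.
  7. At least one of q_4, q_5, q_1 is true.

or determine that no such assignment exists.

q_1 = False; q_2 = False; q_3 = False; q_4 = False; q_5 = True

  (1) q_4=F, q_5=T — not both ✓
  (2) {q_1, q_2, q_5, q_3}: 1 true — exactly one ✓
  (3) q_4=F ⇒ q_3: vacuous ✓
  (4) {q_5, q_3}: 1/2 true — not all ✓
  (5) {q_2, q_4, q_5, q_3}: 1 true — at most one ✓
  (6) q_3=F, q_2=F — same ✓
  (7) {q_4, q_5, q_1}: 1 true — at least one ✓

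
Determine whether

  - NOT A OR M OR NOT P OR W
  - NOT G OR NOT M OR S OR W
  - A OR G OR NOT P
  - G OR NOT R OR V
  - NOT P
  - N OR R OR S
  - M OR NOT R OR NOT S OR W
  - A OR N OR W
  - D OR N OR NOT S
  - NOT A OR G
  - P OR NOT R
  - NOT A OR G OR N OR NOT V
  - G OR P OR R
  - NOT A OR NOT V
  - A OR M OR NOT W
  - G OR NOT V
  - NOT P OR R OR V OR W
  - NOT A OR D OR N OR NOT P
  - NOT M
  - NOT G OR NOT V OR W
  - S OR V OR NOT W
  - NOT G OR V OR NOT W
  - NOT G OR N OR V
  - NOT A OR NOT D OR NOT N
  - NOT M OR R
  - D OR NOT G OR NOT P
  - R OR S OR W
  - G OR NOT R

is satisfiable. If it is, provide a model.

Unit clause (NOT P) forces P = False.
In (P OR NOT R) only NOT R is left, so R = False.
In (G OR P OR R) only G is left, so G = True.
Unit clause (NOT M) forces M = False.
Try V = True:
  (NOT A OR NOT V) forces A = False.
  (A OR M OR NOT W) forces W = False.
  clause (NOT G OR NOT V OR W) is falsified — backtrack.
So V = False.
  then (NOT G OR V OR NOT W) forces W = False.
  then (NOT G OR N OR V) forces N = True.
  then (R OR S OR W) forces S = True.
Set A = True.
  then (NOT A OR NOT D OR NOT N) forces D = False.
All clauses satisfied.

V = False, P = False, S = True, A = True, W = False, R = False, N = True, G = True, M = False, D = False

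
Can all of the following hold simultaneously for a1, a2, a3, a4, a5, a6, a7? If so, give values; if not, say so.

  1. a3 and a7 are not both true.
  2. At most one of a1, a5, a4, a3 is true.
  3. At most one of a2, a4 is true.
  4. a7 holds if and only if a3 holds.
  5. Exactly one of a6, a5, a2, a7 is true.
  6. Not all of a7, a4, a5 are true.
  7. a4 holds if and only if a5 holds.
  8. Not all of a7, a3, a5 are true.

a1=F, a2=T, a3=F, a4=F, a5=F, a6=F, a7=F

  (1) a3=F, a7=F — not both ✓
  (2) {a1, a5, a4, a3}: 0 true — at most one ✓
  (3) {a2, a4}: 1 true — at most one ✓
  (4) a7=F, a3=F — same ✓
  (5) {a6, a5, a2, a7}: 1 true — exactly one ✓
  (6) {a7, a4, a5}: 0/3 true — not all ✓
  (7) a4=F, a5=F — same ✓
  (8) {a7, a3, a5}: 0/3 true — not all ✓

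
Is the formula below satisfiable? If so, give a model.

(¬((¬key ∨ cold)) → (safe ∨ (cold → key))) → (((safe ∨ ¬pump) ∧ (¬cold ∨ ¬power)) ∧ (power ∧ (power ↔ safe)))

pump = True, key = True, cold = False, safe = True, power = True

  (¬((¬key ∨ cold)) → (safe ∨ (cold → key))) → (((safe ∨ ¬pump) ∧ (¬cold ∨ ¬power)) ∧ (power ∧ (power ↔ safe))) = True
    ¬((¬key ∨ cold)) → (safe ∨ (cold → key)) = True
      ¬((¬key ∨ cold)) = True
        ¬key ∨ cold = False
          ¬key = False
      safe ∨ (cold → key) = True
        cold → key = True
    ((safe ∨ ¬pump) ∧ (¬cold ∨ ¬power)) ∧ (power ∧ (power ↔ safe)) = True
      (safe ∨ ¬pump) ∧ (¬cold ∨ ¬power) = True
        safe ∨ ¬pump = True
          ¬pump = False
        ¬cold ∨ ¬power = True
          ¬cold = True
          ¬power = False
      power ∧ (power ↔ safe) = True
        power ↔ safe = True
The formula evaluates to True.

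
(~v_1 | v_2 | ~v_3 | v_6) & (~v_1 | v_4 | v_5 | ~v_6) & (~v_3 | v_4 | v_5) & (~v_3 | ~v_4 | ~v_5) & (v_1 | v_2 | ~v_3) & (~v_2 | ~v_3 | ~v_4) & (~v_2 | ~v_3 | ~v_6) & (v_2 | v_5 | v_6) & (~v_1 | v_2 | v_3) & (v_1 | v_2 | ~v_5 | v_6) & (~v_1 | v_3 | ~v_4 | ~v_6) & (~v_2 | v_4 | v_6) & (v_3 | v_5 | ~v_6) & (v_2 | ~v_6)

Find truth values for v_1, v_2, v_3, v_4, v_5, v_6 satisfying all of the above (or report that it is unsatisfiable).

Set v_1 = False.
Try v_2 = False:
  (v_1 | v_2 | ~v_3) forces v_3 = False.
  (v_2 | ~v_6) forces v_6 = False.
  (v_2 | v_5 | v_6) forces v_5 = True.
  clause (v_1 | v_2 | ~v_5 | v_6) is falsified — backtrack.
So v_2 = True.
Try v_3 = True:
  (~v_2 | ~v_3 | ~v_4) forces v_4 = False.
  (~v_3 | v_4 | v_5) forces v_5 = True.
  (~v_2 | ~v_3 | ~v_6) forces v_6 = False.
  clause (~v_2 | v_4 | v_6) is falsified — backtrack.
So v_3 = False.
Set v_4 = True.
Set v_5 = True.
Set v_6 = False.
All clauses satisfied.

v_1 = False; v_2 = True; v_3 = False; v_4 = True; v_5 = True; v_6 = False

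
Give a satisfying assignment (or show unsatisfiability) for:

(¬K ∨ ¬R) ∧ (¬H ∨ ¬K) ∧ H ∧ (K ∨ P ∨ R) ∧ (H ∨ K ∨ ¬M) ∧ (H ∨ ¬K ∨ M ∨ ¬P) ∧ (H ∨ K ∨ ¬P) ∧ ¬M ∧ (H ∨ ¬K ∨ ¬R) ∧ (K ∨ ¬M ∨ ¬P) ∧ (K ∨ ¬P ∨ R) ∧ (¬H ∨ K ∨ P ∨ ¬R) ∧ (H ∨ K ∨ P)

M=F; P=T; K=F; R=T; H=T

Unit clause (H) forces H = True.
Unit clause (¬M) forces M = False.
In (¬H ∨ ¬K) only ¬K is left, so K = False.
Set P = True.
  then (K ∨ ¬P ∨ R) forces R = True.
All clauses satisfied.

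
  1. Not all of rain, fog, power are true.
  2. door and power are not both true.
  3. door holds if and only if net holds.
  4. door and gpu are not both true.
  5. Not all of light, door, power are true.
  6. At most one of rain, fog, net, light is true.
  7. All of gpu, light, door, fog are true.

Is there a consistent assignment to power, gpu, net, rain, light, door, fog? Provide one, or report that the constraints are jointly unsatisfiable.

UNSATISFIABLE

Case gpu = True:
  (4) with gpu=T forces door = False.
  Constraint (7) is violated (door=F) — contradiction.
Case gpu = False:
  Constraint (7) is violated (gpu=F) — contradiction.
Both cases fail — unsatisfiable.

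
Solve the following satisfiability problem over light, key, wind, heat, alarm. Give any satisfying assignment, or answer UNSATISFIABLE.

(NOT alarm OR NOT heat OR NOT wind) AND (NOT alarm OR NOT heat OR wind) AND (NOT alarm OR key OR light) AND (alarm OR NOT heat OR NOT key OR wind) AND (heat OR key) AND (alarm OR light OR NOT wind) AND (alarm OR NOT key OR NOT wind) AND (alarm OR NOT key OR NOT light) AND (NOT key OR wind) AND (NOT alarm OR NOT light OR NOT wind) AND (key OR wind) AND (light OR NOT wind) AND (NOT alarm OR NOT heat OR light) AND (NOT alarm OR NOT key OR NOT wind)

light=T, key=F, wind=T, heat=T, alarm=F

Try light = False:
  (light OR NOT wind) forces wind = False.
  (NOT key OR wind) forces key = False.
  clause (key OR wind) is falsified — backtrack.
So light = True.
Try key = True:
  (alarm OR NOT key OR NOT light) forces alarm = True.
  (NOT key OR wind) forces wind = True.
  clause (NOT alarm OR NOT light OR NOT wind) is falsified — backtrack.
So key = False.
  then (heat OR key) forces heat = True.
  then (key OR wind) forces wind = True.
  then (NOT alarm OR NOT heat OR NOT wind) forces alarm = False.
All clauses satisfied.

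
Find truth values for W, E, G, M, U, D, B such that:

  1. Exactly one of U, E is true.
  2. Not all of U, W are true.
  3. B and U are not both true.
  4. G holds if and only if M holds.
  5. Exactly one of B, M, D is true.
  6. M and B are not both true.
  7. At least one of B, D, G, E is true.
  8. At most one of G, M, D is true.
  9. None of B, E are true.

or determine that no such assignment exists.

W: False, E: False, G: False, M: False, U: True, D: True, B: False

  (1) {U, E}: 1 true — exactly one ✓
  (2) {U, W}: 1/2 true — not all ✓
  (3) B=F, U=T — not both ✓
  (4) G=F, M=F — same ✓
  (5) {B, M, D}: 1 true — exactly one ✓
  (6) M=F, B=F — not both ✓
  (7) {B, D, G, E}: 1 true — at least one ✓
  (8) {G, M, D}: 1 true — at most one ✓
  (9) {B, E}: 0 true — none ✓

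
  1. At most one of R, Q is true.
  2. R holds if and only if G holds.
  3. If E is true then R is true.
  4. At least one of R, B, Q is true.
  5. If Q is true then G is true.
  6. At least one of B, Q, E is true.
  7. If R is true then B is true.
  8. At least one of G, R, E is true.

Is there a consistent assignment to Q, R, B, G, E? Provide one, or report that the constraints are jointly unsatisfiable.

Q = False, R = True, B = True, G = True, E = False

  (1) {R, Q}: 1 true — at most one ✓
  (2) R=T, G=T — same ✓
  (3) E=F ⇒ R: vacuous ✓
  (4) {R, B, Q}: 2 true — at least one ✓
  (5) Q=F ⇒ G: vacuous ✓
  (6) {B, Q, E}: 1 true — at least one ✓
  (7) R=T ⇒ B: T ✓
  (8) {G, R, E}: 2 true — at least one ✓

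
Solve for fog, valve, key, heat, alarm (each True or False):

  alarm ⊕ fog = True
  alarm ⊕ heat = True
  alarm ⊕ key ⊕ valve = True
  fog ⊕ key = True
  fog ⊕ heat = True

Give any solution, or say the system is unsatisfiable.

Unsatisfiable

Adding constraints 1, 2, 5 mod 2: every variable appears an even number of times on the left, so the left side is 0.
But the right sides sum to 1 (mod 2). 0 ≠ 1 — the system is inconsistent.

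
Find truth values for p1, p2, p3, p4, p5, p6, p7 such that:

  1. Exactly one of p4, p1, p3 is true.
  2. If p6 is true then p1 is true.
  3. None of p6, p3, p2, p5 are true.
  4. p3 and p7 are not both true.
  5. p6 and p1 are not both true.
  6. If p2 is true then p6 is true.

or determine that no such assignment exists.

p1: False, p2: False, p3: False, p4: True, p5: False, p6: False, p7: True

  (1) {p4, p1, p3}: 1 true — exactly one ✓
  (2) p6=F ⇒ p1: vacuous ✓
  (3) {p6, p3, p2, p5}: 0 true — none ✓
  (4) p3=F, p7=T — not both ✓
  (5) p6=F, p1=F — not both ✓
  (6) p2=F ⇒ p6: vacuous ✓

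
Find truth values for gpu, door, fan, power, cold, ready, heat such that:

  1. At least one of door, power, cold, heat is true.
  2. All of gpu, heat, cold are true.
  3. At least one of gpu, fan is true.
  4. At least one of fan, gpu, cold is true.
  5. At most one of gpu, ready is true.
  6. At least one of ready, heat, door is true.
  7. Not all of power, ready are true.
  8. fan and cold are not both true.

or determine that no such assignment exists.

gpu = True, door = True, fan = False, power = False, cold = True, ready = False, heat = True

  (1) {door, power, cold, heat}: 3 true — at least one ✓
  (2) {gpu, heat, cold}: all 3 true ✓
  (3) {gpu, fan}: 1 true — at least one ✓
  (4) {fan, gpu, cold}: 2 true — at least one ✓
  (5) {gpu, ready}: 1 true — at most one ✓
  (6) {ready, heat, door}: 2 true — at least one ✓
  (7) {power, ready}: 0/2 true — not all ✓
  (8) fan=F, cold=T — not both ✓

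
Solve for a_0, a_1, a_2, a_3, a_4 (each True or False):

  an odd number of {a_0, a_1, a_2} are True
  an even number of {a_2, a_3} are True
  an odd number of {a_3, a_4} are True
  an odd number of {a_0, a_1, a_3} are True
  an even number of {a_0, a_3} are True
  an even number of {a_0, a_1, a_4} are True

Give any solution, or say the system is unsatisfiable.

a_0 = False, a_1 = True, a_2 = False, a_3 = False, a_4 = True

{a_0, a_1, a_2}: 1 true → odd ✓
{a_2, a_3}: 0 true → even ✓
{a_3, a_4}: 1 true → odd ✓
{a_0, a_1, a_3}: 1 true → odd ✓
{a_0, a_3}: 0 true → even ✓
{a_0, a_1, a_4}: 2 true → even ✓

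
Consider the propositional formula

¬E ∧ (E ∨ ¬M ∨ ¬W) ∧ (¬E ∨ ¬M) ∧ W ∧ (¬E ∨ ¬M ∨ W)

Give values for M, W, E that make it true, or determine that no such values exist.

Unit clause (¬E) forces E = False.
Unit clause (W) forces W = True.
In (E ∨ ¬M ∨ ¬W) only ¬M is left, so M = False.
All clauses satisfied.

M: False; W: True; E: False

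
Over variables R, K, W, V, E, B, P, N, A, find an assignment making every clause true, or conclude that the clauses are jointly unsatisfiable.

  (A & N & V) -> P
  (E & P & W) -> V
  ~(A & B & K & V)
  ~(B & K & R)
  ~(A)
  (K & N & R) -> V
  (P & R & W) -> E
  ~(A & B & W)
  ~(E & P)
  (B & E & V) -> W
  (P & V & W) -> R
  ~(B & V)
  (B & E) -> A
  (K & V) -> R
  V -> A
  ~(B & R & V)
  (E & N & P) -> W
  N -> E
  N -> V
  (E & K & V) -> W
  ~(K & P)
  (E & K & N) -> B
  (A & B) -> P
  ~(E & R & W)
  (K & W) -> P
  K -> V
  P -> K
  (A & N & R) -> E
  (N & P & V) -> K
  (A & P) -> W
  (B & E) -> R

Unit clause (~A) forces A = False.
In (A | ~V) only ~V is left, so V = False.
In (~K | V) only ~K is left, so K = False.
In (~N | V) only ~N is left, so N = False.
In (K | ~P) only ~P is left, so P = False.
Set R = False.
Set W = False.
Set E = True.
  then (~B | ~E | R) forces B = False.
All clauses satisfied.

R = False, K = False, W = False, V = False, E = True, B = False, P = False, N = False, A = False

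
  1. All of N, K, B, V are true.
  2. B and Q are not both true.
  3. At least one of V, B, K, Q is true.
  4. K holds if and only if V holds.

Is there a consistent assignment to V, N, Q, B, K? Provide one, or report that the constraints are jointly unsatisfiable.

V = True, N = True, Q = False, B = True, K = True

  (1) {N, K, B, V}: all 4 true ✓
  (2) B=T, Q=F — not both ✓
  (3) {V, B, K, Q}: 3 true — at least one ✓
  (4) K=T, V=T — same ✓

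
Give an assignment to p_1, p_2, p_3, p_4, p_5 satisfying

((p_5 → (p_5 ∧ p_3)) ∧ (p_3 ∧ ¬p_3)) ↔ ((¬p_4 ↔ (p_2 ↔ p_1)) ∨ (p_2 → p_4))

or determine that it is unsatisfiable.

p_1 = False; p_2 = True; p_3 = True; p_4 = False; p_5 = False

  ((p_5 → (p_5 ∧ p_3)) ∧ (p_3 ∧ ¬p_3)) ↔ ((¬p_4 ↔ (p_2 ↔ p_1)) ∨ (p_2 → p_4)) = True
    (p_5 → (p_5 ∧ p_3)) ∧ (p_3 ∧ ¬p_3) = False
      p_5 → (p_5 ∧ p_3) = True
        p_5 ∧ p_3 = False
      p_3 ∧ ¬p_3 = False
        ¬p_3 = False
    (¬p_4 ↔ (p_2 ↔ p_1)) ∨ (p_2 → p_4) = False
      ¬p_4 ↔ (p_2 ↔ p_1) = False
        ¬p_4 = True
        p_2 ↔ p_1 = False
      p_2 → p_4 = False
The formula evaluates to True.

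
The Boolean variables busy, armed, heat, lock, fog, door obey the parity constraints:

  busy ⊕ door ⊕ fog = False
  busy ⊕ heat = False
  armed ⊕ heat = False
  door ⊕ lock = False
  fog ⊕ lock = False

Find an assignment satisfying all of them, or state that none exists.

busy=F, armed=F, heat=F, lock=F, fog=F, door=F

busy ⊕ door ⊕ fog = F ⊕ F ⊕ F = False ✓
busy ⊕ heat = F ⊕ F = False ✓
armed ⊕ heat = F ⊕ F = False ✓
door ⊕ lock = F ⊕ F = False ✓
fog ⊕ lock = F ⊕ F = False ✓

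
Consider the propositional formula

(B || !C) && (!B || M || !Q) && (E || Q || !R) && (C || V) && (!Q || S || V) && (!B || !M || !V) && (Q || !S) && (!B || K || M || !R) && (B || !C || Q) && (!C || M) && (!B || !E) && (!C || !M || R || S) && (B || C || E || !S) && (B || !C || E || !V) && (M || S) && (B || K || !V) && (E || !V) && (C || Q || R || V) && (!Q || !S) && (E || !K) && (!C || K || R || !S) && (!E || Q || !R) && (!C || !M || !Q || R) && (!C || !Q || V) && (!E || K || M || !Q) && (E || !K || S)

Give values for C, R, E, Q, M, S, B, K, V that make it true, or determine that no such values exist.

Set C = False.
  then (C || V) forces V = True.
  then (E || !V) forces E = True.
  then (!B || !E) forces B = False.
  then (B || K || !V) forces K = True.
Set R = False.
Set Q = False.
  then (Q || !S) forces S = False.
  then (M || S) forces M = True.
All clauses satisfied.

C = False, R = False, E = True, Q = False, M = True, S = False, B = False, K = True, V = True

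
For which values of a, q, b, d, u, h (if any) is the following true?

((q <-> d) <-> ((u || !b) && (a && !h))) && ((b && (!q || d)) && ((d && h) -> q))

a = False, q = False, b = True, d = True, u = False, h = False

  (q <-> d) <-> ((u || !b) && (a && !h)) = True
    q <-> d = False
    (u || !b) && (a && !h) = False
      u || !b = False
        !b = False
      a && !h = False
        !h = True
  (b && (!q || d)) && ((d && h) -> q) = True
    b && (!q || d) = True
      !q || d = True
        !q = True
    (d && h) -> q = True
      d && h = False
Both conjuncts True, so the formula holds.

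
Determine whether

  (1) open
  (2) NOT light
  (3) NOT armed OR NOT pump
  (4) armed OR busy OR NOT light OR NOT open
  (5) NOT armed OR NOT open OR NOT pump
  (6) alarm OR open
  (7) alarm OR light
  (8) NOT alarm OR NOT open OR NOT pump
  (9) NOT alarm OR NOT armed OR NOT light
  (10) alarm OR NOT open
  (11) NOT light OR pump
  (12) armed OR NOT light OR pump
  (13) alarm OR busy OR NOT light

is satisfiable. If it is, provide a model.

busy = True, alarm = True, pump = False, armed = False, light = False, open = True

Unit clause (open) forces open = True.
Unit clause (NOT light) forces light = False.
In (alarm OR light) only alarm is left, so alarm = True.
In (NOT alarm OR NOT open OR NOT pump) only NOT pump is left, so pump = False.
Set busy = True.
Set armed = False.
All clauses satisfied.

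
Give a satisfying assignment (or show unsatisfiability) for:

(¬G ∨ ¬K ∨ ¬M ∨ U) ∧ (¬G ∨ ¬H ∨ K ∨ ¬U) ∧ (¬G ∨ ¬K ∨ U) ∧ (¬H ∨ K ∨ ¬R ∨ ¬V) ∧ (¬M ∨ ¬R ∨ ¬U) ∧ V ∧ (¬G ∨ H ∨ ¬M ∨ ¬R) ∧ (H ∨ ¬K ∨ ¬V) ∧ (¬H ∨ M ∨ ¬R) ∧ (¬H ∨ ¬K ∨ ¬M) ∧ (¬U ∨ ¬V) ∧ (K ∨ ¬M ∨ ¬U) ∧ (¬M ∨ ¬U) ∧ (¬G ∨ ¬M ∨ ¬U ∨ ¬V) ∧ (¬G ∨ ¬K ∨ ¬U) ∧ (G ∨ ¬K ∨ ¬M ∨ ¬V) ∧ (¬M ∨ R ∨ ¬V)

Unit clause (V) forces V = True.
In (¬U ∨ ¬V) only ¬U is left, so U = False.
Set K = False.
Set R = True.
  then (¬H ∨ K ∨ ¬R ∨ ¬V) forces H = False.
Set G = True.
  then (¬G ∨ H ∨ ¬M ∨ ¬R) forces M = False.
All clauses satisfied.

K = False; U = False; R = True; V = True; G = True; H = False; M = False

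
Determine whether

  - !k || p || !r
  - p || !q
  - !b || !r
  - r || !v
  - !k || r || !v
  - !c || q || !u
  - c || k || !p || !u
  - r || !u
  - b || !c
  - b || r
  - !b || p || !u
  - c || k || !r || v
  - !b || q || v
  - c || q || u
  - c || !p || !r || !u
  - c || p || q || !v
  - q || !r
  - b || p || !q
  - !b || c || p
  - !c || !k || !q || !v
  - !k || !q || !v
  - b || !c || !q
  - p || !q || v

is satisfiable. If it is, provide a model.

Set c = False.
Set r = False.
  then (r || !v) forces v = False.
  then (r || !u) forces u = False.
  then (b || r) forces b = True.
  then (!b || q || v) forces q = True.
  then (!b || c || p) forces p = True.
Set k = True.
All clauses satisfied.

c = False, r = False, v = False, p = True, q = True, k = True, b = True, u = False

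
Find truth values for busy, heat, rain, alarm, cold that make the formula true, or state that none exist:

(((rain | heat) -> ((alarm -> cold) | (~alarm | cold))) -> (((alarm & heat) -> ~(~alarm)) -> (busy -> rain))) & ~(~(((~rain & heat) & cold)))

busy: False; heat: True; rain: False; alarm: True; cold: True

  ((rain | heat) -> ((alarm -> cold) | (~alarm | cold))) -> (((alarm & heat) -> ~(~alarm)) -> (busy -> rain)) = True
    (rain | heat) -> ((alarm -> cold) | (~alarm | cold)) = True
      rain | heat = True
      (alarm -> cold) | (~alarm | cold) = True
        alarm -> cold = True
        ~alarm | cold = True
          ~alarm = False
    ((alarm & heat) -> ~(~alarm)) -> (busy -> rain) = True
      (alarm & heat) -> ~(~alarm) = True
        alarm & heat = True
        ~(~alarm) = True
          ~alarm = False
      busy -> rain = True
  ~(~(((~rain & heat) & cold))) = True
    ~(((~rain & heat) & cold)) = False
      (~rain & heat) & cold = True
        ~rain & heat = True
          ~rain = True
Both conjuncts True, so the formula holds.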